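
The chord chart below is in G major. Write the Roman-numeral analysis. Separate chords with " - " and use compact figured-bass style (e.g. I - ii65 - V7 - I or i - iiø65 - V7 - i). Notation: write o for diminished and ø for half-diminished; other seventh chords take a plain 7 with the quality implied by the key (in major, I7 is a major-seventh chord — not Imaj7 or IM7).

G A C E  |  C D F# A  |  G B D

ii42 - V42 - I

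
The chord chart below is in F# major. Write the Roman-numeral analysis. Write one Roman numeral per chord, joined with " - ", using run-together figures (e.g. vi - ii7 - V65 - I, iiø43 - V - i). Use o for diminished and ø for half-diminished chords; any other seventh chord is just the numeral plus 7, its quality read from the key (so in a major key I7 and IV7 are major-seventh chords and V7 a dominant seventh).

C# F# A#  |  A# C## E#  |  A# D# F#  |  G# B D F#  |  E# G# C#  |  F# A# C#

I64 - V/vi - vi64 - iiø7 - V6 - I

C#-F#-A#: root F# is the tonic; major triad there is I64.
A#-C##-E#: a major triad on A#, the applied dominant of vi → V/vi.
A#-D#-F# has root D#, degree 6 in F# major, so vi64.
G#-B-D-F#: half-diminished seventh chord on G# — chromatic; iiø7 (borrowed from the parallel minor).
E#-G#-C# has root C#, degree 5 in F# major, so V6.
F#-A#-C# has root F#, degree 1 in F# major, so I.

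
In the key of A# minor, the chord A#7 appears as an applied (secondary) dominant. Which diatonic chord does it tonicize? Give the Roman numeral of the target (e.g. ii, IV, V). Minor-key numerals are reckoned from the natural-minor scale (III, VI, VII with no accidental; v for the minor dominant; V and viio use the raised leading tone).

iv

The chord is a dominant seventh chord on A#.
A dominant resolves down a perfect fifth: A# → D#. In A# minor, D# is scale degree 4, i.e. iv.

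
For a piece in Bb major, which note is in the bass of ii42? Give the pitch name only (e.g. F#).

Bb

ii in Bb major has root C; the chord is C-Eb-G-Bb.
The figure 42 means third inversion — the seventh is in the bass.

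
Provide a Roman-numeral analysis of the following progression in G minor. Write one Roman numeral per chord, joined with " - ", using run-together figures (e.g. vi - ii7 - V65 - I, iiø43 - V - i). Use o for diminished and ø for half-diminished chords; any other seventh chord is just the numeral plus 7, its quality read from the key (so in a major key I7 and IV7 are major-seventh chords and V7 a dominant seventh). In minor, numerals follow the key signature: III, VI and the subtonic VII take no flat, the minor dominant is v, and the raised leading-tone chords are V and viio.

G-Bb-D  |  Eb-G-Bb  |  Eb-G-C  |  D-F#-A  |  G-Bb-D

G-Bb-D has root G, degree 1 in G minor, so i.
Eb-G-Bb has root Eb, degree 6 in G minor, so VI.
Eb-G-C: root C is the subdominant; minor triad there is iv6.
D-F#-A has root D, degree 5 in G minor, so V.
G-Bb-D has root G, degree 1 in G minor, so i.

i - VI - iv6 - V - i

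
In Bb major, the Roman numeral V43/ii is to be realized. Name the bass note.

D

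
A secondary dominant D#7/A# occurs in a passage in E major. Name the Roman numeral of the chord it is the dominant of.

The chord is a dominant seventh chord on D#.
A dominant resolves down a perfect fifth: D# → G#. In E major, G# is scale degree 3, i.e. iii.

iii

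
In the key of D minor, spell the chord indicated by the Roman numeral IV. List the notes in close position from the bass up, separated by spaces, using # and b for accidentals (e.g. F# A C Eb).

G B D

IV is the major subdominant, borrowed from the parallel major. In D minor that root is G.
So the chord is G-B-D, a major triad.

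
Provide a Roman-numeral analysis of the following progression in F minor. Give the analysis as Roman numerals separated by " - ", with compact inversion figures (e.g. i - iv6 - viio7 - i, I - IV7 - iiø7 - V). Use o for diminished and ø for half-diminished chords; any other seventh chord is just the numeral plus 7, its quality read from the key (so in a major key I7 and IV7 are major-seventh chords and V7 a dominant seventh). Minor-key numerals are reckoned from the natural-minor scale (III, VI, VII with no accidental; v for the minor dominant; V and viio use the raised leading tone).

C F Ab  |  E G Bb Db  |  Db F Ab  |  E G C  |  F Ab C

i64 - viio7 - VI - V6 - i

C-F-Ab: root F is the tonic; minor triad there is i64.
E-G-Bb-Db has root E, degree 7 in F minor, so viio7.
Db-F-Ab has root Db, degree 6 in F minor, so VI.
E-G-C has root C, degree 5 in F minor, so V6.
F-Ab-C has root F, degree 1 in F minor, so i.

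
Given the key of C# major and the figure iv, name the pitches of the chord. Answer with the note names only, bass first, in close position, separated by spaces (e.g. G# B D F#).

iv is the minor subdominant, borrowed from the parallel minor. In C# major that root is F#.
So the chord is F#-A-C#.

F# A C#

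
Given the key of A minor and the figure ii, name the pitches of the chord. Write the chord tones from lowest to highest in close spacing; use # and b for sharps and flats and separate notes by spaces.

ii is the minor supertonic, borrowed from the parallel major (the Dorian ii). In A minor that root is B.
So the chord is B-D-F#.

B D F#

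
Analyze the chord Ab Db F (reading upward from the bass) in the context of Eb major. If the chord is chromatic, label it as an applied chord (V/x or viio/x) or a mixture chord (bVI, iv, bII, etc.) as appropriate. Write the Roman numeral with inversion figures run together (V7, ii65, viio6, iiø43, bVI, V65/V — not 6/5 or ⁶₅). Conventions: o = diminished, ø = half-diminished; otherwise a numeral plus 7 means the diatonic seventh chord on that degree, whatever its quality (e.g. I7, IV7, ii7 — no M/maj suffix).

bVII64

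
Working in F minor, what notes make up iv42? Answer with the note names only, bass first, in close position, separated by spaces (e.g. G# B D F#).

Ab Bb Db F

The numeral's case and figure indicate a minor seventh chord. In F minor its root, scale degree 4, is Bb.
Stacking thirds from Bb gives Bb-Db-F-Ab.
With the 42 figure the chord is in third inversion; from the bass Ab upward in close position it reads Ab-Bb-Db-F.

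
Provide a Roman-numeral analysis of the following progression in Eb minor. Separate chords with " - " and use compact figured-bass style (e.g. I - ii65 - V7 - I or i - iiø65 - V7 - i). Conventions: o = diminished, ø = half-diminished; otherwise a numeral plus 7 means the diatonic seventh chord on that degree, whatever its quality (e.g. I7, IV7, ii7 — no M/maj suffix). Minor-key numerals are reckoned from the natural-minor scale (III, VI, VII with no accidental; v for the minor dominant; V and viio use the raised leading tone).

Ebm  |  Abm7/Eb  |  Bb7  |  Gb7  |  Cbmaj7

i - iv43 - V7 - V7/VI - VI7

Ebm has root Eb, degree 1 in Eb minor, so i.
Abm7/Eb: root Ab is the subdominant; minor seventh chord there is iv43.
Bb7 has root Bb, degree 5 in Eb minor, so V7.
Gb7: chromatic; Gb is V of VI, so V7/VI.
Cbmaj7: root Cb is the submediant; major seventh chord there is VI7.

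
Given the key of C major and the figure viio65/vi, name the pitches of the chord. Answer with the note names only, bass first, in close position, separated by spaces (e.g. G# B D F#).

B D F G#

The slash marks an applied leading-tone chord: viio of vi. In C major, vi is A, so the leading tone to it is G#, a half step below.
Building a fully diminished seventh chord on G# gives G#-B-D-F.
The figured bass 65 indicates first inversion, placing the third (B) in the bass: B-D-F-G#.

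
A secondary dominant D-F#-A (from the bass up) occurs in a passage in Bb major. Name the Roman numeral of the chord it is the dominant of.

vi

The chord is a major triad on D.
A dominant resolves down a perfect fifth: D → G. In Bb major, G is scale degree 6, i.e. vi.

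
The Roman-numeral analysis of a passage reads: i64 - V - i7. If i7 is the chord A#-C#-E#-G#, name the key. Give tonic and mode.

A# minor

The chord A#m7 is a minor seventh chord rooted on A#; its label is i7.
If A# is scale degree 1 and the mode makes that degree carry a minor seventh chord, the tonic is A# and the mode is minor.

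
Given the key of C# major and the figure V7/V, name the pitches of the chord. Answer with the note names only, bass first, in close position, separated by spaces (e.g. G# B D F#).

D# F## A# C#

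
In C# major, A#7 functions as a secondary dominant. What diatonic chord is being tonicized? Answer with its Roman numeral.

The chord is a dominant seventh chord on A#.
A dominant resolves down a perfect fifth: A# → D#. In C# major, D# is scale degree 2, i.e. ii.

ii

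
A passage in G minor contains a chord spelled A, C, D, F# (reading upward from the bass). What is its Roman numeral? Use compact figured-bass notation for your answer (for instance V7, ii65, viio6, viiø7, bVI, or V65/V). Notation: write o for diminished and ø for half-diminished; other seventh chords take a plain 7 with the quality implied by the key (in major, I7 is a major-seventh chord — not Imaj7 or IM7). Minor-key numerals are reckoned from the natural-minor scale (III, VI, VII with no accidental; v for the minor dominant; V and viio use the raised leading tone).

V43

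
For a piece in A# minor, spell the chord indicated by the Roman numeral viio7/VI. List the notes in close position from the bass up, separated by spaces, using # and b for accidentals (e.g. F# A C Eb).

viio7/VI is a secondary leading-tone chord. The target VI is F# in A# minor; the applied chord is rooted a semitone below, on E#.
Building a fully diminished seventh chord on E# gives E#-G#-B-D.

E# G# B D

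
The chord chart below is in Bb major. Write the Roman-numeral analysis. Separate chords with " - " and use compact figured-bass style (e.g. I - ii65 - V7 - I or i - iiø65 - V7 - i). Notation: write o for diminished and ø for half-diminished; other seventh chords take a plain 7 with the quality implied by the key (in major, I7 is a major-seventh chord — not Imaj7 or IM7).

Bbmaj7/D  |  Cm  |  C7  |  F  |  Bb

I65 - ii - V7/V - V - I

Bbmaj7/D has root Bb, degree 1 in Bb major, so I65.
Cm: root C is the supertonic; minor triad there is ii.
C7 is the secondary dominant of V (dominant seventh chord on C): V7/V.
F has root F, degree 5 in Bb major, so V.
Bb: root Bb is the tonic; major triad there is I.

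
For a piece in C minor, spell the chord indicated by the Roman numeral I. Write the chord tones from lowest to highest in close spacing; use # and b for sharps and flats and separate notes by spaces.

Scale degree 1 in C minor is C; here the chord built on it is altered to a major triad. I is the major tonic (Picardy third), borrowed from the parallel major.
So the chord is C-E-G.

C E G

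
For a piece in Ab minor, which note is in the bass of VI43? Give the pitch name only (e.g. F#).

Cb

VI in Ab minor has root Fb; the chord is Fb-Ab-Cb-Eb.
The figure 43 means second inversion — the fifth is in the bass.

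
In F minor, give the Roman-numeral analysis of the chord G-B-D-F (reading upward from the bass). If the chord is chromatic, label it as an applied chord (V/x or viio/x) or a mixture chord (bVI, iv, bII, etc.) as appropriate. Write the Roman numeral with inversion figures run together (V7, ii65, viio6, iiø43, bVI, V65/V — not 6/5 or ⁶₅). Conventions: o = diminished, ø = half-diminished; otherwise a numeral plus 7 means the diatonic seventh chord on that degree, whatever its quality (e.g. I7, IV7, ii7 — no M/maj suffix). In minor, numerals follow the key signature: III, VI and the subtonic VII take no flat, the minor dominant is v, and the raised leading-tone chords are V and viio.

The pitches G-B-D-F form a dominant seventh chord rooted on G.
G is not a diatonic chord root with this quality in F minor, but it lies a perfect fifth above C (V), so the chord functions as an applied dominant of V.

V7/V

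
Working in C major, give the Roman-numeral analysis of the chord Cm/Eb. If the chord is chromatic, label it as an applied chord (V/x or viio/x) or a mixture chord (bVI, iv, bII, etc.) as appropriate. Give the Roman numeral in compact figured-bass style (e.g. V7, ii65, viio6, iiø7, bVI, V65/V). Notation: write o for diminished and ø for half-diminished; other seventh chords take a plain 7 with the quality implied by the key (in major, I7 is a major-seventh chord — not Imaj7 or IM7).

i6

Stacked in thirds the chord is C-Eb-G: a minor triad on C.
C is the first degree of C major. This is the minor tonic, borrowed from the parallel minor.
With Eb in the bass the chord is in first inversion, so the figured bass is 6.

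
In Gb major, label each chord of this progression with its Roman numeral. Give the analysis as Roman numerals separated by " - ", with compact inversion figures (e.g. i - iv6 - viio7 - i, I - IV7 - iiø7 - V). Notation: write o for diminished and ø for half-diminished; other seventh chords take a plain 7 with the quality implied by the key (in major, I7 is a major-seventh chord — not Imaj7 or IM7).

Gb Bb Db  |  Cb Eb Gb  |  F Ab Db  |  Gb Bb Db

I - IV - V6 - I

Gb-Bb-Db: major triad on Gb = scale degree 1 → I.
Cb-Eb-Gb has root Cb, degree 4 in Gb major, so IV.
F-Ab-Db has root Db, degree 5 in Gb major, so V6.
Gb-Bb-Db: root Gb is the tonic; major triad there is I.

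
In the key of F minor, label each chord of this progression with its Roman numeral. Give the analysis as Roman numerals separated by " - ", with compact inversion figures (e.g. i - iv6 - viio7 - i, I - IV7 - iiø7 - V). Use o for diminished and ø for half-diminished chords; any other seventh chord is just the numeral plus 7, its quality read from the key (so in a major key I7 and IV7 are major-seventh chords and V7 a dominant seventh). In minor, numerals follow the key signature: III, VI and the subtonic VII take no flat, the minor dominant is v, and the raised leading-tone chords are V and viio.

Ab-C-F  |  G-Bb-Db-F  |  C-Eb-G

i6 - iiø7 - v

Ab-C-F: minor triad on F = scale degree 1 → i6.
G-Bb-Db-F: root G is the supertonic; half-diminished seventh chord there is iiø7.
C-Eb-G: minor triad on C = scale degree 5 → v.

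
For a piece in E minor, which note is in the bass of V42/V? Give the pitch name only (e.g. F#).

E

The applied chord V42/V is rooted on F#: F#-A#-C#-E.
The figure 42 means third inversion — the seventh is in the bass.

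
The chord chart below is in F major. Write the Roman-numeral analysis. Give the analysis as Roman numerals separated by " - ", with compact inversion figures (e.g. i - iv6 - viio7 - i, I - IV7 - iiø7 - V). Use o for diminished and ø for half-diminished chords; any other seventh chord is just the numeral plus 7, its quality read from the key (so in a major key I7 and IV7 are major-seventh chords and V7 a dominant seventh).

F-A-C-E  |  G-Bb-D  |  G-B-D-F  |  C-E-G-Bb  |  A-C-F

I7 - ii - V7/V - V7 - I6

F-A-C-E: root F is the tonic; major seventh chord there is I7.
G-Bb-D has root G, degree 2 in F major, so ii.
G-B-D-F: chromatic; G is V of V, so V7/V.
C-E-G-Bb has root C, degree 5 in F major, so V7.
A-C-F has root F, degree 1 in F major, so I6.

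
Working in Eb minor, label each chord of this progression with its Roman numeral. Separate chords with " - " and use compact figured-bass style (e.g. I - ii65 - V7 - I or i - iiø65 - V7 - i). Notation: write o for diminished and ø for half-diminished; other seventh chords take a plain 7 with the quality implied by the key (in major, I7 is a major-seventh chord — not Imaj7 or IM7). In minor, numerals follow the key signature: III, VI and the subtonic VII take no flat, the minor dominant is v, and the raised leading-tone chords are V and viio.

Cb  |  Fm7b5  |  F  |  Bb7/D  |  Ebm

VI - iiø7 - V/V - V65 - i

Cb: major triad on Cb = scale degree 6 → VI.
Fm7b5: half-diminished seventh chord on F = scale degree 2 → iiø7.
F: a major triad on F, the applied dominant of V → V/V.
Bb7/D has root Bb, degree 5 in Eb minor, so V65.
Ebm: root Eb is the tonic; minor triad there is i.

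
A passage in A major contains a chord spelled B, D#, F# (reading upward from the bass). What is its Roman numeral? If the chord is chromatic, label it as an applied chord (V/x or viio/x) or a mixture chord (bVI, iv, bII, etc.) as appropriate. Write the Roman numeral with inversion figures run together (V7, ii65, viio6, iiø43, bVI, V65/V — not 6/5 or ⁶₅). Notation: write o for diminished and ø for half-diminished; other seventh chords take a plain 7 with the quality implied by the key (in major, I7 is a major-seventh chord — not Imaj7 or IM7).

Stacked in thirds the chord is B-D#-F#: a major triad on B.
B is not a diatonic chord root with this quality in A major, but it lies a perfect fifth above E (V), so the chord functions as an applied dominant of V.

V/V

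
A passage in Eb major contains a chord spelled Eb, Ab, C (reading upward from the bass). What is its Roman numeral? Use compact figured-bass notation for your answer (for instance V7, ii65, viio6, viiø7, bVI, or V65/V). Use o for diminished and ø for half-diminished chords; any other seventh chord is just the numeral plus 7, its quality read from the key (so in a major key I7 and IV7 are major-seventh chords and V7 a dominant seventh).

IV64

The pitches Ab-C-Eb form a major triad rooted on Ab.
Ab is scale degree 4 in Eb major, and a major triad on that degree is written IV.
With Eb in the bass the chord is in second inversion, so the figured bass is 64.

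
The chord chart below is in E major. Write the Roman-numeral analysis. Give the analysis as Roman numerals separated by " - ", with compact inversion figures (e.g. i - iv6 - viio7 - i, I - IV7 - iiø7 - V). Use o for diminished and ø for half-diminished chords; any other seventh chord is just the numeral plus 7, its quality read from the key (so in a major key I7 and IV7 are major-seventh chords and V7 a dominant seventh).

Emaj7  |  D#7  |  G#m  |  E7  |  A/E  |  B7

I7 - V7/iii - iii - V7/IV - IV64 - V7

Emaj7 has root E, degree 1 in E major, so I7.
D#7 is the secondary dominant of iii (dominant seventh chord on D#): V7/iii.
G#m: minor triad on G# = scale degree 3 → iii.
E7: a dominant seventh chord on E, the applied dominant of IV → V7/IV.
A/E: root A is the subdominant; major triad there is IV64.
B7: dominant seventh chord on B = scale degree 5 → V7.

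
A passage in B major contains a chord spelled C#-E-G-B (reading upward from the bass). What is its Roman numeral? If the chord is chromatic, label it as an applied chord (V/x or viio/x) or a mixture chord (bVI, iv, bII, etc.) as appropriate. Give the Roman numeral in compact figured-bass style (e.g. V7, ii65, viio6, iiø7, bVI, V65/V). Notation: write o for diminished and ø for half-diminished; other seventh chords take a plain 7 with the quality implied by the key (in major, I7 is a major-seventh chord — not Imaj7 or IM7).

Stacked in thirds the chord is C#-E-G-B: a half-diminished seventh chord on C#.
C# is the second degree of B major. This is the half-diminished supertonic seventh, borrowed from the parallel minor.

iiø7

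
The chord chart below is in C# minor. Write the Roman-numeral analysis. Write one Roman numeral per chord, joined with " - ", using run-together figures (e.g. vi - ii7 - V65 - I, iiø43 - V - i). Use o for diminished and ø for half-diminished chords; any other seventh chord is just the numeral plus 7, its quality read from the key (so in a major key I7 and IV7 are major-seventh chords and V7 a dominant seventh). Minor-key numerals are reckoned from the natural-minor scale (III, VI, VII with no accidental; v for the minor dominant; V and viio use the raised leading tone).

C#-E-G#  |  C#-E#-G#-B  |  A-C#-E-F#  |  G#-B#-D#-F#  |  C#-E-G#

i - V7/iv - iv65 - V7 - i

C#-E-G#: minor triad on C# = scale degree 1 → i.
C#-E#-G#-B is the secondary dominant of iv (dominant seventh chord on C#): V7/iv.
A-C#-E-F# has root F#, degree 4 in C# minor, so iv65.
G#-B#-D#-F# has root G#, degree 5 in C# minor, so V7.
C#-E-G#: root C# is the tonic; minor triad there is i.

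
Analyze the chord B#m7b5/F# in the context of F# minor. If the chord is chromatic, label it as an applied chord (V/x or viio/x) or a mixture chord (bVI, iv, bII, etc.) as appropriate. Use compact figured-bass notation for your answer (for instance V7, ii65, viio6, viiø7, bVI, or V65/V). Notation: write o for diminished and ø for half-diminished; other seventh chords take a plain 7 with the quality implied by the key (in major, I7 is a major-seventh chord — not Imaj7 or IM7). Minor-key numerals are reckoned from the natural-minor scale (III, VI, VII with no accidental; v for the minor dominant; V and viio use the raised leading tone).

The pitches B#-D#-F#-A# form a half-diminished seventh chord rooted on B#.
B# sits a half step below C# (V in F# minor); a diminished chord there is the applied leading-tone chord of V.
With F# in the bass the chord is in second inversion, so the figured bass is 43.

viiø43/V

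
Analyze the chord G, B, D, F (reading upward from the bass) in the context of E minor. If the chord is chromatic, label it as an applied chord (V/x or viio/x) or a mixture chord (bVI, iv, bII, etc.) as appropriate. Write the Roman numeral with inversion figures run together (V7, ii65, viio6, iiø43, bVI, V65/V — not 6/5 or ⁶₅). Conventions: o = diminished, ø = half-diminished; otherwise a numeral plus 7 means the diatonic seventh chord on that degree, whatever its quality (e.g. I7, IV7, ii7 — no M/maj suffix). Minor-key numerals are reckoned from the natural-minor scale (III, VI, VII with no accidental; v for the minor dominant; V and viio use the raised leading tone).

V7/VI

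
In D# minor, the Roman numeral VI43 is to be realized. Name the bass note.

F#

VI in D# minor has root B; the chord is B-D#-F#-A#.
The figure 43 means second inversion — the fifth is in the bass.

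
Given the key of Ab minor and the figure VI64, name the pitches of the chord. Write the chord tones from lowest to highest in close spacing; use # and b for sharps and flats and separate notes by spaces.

The numeral's case and figure indicate a major triad. In Ab minor its root, the sixth degree, is Fb.
Stacking thirds from Fb gives Fb-Ab-Cb.
The figured bass 64 indicates second inversion, placing the fifth (Cb) in the bass: Cb-Fb-Ab.

Cb Fb Ab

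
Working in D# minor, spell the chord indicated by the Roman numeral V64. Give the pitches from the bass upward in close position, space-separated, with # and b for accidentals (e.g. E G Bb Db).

E# A# C##

In D# minor, scale degree 5 is A#. The dominant is major (leading tone raised), so V is a major triad.
That chord is spelled A#-C##-E#.
With the 64 figure the chord is in second inversion; from the bass E# upward in close position it reads E#-A#-C##.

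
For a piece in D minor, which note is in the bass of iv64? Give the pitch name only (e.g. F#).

D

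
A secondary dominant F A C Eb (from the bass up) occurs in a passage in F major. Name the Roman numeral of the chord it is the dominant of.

IV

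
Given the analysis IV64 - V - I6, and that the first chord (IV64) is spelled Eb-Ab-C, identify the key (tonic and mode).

The anchor chord is a major triad on Ab, labeled IV64.
If Ab is scale degree 4 and the mode makes that degree carry a major triad, the tonic is Eb and the mode is major.

Eb major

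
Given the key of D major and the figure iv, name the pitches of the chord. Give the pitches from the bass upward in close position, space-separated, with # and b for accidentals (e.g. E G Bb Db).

G Bb D

Scale degree 4 in D major is G; here the chord built on it is altered to a minor triad. iv is the minor subdominant, borrowed from the parallel minor.
So the chord is G-Bb-D.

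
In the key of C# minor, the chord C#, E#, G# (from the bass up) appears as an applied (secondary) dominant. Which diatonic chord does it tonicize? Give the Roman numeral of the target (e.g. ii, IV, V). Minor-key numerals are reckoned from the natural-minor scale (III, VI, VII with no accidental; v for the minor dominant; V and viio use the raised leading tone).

The chord is a major triad on C#.
A dominant resolves down a perfect fifth: C# → F#. In C# minor, F# is scale degree 4, i.e. iv.

iv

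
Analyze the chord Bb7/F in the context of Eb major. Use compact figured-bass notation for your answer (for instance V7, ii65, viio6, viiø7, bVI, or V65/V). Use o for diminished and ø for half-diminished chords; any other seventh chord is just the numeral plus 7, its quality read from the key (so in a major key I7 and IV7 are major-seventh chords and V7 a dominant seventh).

V43

The pitches Bb-D-F-Ab form a dominant seventh chord rooted on Bb.
Bb is scale degree 5 in Eb major, and a dominant seventh chord on that degree is written V7.
With F in the bass the chord is in second inversion, so the figured bass is 43.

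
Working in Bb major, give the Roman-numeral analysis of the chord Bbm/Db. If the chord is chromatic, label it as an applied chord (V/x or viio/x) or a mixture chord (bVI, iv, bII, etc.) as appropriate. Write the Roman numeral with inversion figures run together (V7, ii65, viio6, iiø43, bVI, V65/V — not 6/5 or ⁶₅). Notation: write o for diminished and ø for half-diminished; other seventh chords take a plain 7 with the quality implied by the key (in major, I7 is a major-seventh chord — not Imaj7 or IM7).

i6

Stacked in thirds the chord is Bb-Db-F: a minor triad on Bb.
Bb is the first degree of Bb major. This is the minor tonic, borrowed from the parallel minor.
With Db in the bass the chord is in first inversion, so the figured bass is 6.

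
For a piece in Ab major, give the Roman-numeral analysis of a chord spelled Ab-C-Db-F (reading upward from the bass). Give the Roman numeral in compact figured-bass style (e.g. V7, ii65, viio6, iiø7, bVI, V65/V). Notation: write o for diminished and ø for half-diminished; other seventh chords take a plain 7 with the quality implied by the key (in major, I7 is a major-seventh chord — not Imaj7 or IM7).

IV43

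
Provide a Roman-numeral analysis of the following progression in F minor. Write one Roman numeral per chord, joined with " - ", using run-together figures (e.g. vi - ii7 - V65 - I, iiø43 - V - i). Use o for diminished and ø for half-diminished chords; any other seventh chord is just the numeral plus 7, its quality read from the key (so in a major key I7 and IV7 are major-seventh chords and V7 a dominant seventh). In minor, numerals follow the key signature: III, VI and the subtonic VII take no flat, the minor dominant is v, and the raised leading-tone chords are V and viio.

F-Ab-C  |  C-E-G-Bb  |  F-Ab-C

F-Ab-C has root F, degree 1 in F minor, so i.
C-E-G-Bb: root C is the dominant; dominant seventh chord there is V7.
F-Ab-C: minor triad on F = scale degree 1 → i.

i - V7 - i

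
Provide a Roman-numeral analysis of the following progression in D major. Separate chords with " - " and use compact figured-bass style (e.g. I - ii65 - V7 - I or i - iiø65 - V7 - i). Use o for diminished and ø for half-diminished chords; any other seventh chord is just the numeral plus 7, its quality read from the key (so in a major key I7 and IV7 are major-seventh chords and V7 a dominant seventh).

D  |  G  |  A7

D has root D, degree 1 in D major, so I.
G: root G is the subdominant; major triad there is IV.
A7: root A is the dominant; dominant seventh chord there is V7.

I - IV - V7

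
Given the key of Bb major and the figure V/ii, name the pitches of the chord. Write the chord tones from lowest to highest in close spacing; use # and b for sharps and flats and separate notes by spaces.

The slash means an applied dominant: we want the dominant of ii. In Bb major, ii is C minor, and its dominant is built on G.
Building a major triad on G gives G-B-D.

G B D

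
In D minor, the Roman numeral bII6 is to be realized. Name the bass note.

bII in D minor has root Eb; the chord is Eb-G-Bb.
The figure 6 means first inversion — the third is in the bass.

G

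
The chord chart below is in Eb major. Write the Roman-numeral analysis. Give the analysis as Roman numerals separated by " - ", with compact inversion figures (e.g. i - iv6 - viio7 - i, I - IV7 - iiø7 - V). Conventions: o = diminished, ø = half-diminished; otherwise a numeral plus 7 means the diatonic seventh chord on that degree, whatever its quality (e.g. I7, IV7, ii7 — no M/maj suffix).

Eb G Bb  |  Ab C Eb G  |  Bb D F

I - IV7 - V

Eb-G-Bb: major triad on Eb = scale degree 1 → I.
Ab-C-Eb-G: root Ab is the subdominant; major seventh chord there is IV7.
Bb-D-F has root Bb, degree 5 in Eb major, so V.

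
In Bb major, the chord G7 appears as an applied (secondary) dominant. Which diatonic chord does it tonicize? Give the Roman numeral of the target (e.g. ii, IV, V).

The chord is a dominant seventh chord on G.
A dominant resolves down a perfect fifth: G → C. In Bb major, C is scale degree 2, i.e. ii.

ii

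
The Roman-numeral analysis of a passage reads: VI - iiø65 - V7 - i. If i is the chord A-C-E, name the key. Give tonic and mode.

A minor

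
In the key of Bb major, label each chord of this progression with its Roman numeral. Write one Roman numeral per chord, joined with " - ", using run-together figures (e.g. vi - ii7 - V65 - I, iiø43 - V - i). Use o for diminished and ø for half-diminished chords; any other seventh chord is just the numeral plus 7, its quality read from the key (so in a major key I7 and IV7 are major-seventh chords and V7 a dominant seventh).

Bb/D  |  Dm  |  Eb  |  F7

Bb/D: major triad on Bb = scale degree 1 → I6.
Dm has root D, degree 3 in Bb major, so iii.
Eb has root Eb, degree 4 in Bb major, so IV.
F7 has root F, degree 5 in Bb major, so V7.

I6 - iii - IV - V7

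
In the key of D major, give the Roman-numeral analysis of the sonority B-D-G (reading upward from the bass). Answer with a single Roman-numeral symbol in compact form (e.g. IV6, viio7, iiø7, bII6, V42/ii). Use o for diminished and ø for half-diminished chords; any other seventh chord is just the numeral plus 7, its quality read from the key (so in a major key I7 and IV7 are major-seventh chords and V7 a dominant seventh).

IV6

The pitches G-B-D form a major triad rooted on G.
In D major, G is the subdominant; the diatonic major triad there is IV.
With B in the bass the chord is in first inversion, so the figured bass is 6.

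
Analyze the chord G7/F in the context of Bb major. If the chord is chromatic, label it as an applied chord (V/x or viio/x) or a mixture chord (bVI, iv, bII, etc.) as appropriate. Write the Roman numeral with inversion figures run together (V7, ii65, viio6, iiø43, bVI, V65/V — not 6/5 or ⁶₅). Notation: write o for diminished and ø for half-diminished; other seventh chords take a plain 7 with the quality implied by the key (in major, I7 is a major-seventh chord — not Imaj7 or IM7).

V42/ii

The pitches G-B-D-F form a dominant seventh chord rooted on G.
G is not a diatonic chord root with this quality in Bb major, but it lies a perfect fifth above C (ii), so the chord functions as an applied dominant of ii.
With F in the bass the chord is in third inversion, so the figured bass is 42.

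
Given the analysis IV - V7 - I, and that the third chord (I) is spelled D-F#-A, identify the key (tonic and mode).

D major

The anchor chord is a major triad on D, labeled I.
If D is scale degree 1 and the mode makes that degree carry a major triad, the tonic is D and the mode is major.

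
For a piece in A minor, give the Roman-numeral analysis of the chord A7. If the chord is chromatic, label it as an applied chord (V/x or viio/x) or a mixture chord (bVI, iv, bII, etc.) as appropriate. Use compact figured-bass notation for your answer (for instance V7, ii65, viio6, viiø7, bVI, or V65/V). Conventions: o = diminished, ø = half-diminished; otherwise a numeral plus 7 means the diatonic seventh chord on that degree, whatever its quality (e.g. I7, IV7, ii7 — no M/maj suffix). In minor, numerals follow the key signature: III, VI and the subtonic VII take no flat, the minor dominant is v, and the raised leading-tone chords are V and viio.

V7/iv

The pitches A-C#-E-G form a dominant seventh chord rooted on A.
A is not a diatonic chord root with this quality in A minor, but it lies a perfect fifth above D (iv), so the chord functions as an applied dominant of iv.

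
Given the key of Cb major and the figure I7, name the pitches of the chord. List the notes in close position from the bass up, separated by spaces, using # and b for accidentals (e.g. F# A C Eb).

The numeral's case and figure indicate a major seventh chord. In Cb major its root, the tonic, is Cb.
That chord is spelled Cb-Eb-Gb-Bb.

Cb Eb Gb Bb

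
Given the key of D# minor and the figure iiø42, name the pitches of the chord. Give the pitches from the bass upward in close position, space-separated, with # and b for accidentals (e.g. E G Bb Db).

D# E# G# B

The numeral's case and figure indicate a half-diminished seventh chord. In D# minor its root, scale degree 2, is E#.
That chord is spelled E#-G#-B-D#.
With the 42 figure the chord is in third inversion; from the bass D# upward in close position it reads D#-E#-G#-B.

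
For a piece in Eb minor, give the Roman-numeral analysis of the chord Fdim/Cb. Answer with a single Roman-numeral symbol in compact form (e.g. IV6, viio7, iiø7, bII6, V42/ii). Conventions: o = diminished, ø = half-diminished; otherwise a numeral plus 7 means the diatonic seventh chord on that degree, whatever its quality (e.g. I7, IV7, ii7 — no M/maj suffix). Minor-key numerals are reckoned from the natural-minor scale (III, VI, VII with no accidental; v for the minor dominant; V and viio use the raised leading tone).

The pitches F-Ab-Cb form a diminished triad rooted on F.
F is scale degree 2 in Eb minor, and a diminished triad on that degree is written iio.
With Cb in the bass the chord is in second inversion, so the figured bass is 64.

iio64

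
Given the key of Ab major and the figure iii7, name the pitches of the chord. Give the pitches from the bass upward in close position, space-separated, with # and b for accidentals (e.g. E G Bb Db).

In Ab major, the third degree is C, and the diatonic chord built there is a minor seventh chord.
Stacking thirds from C gives C-Eb-G-Bb.

C Eb G Bb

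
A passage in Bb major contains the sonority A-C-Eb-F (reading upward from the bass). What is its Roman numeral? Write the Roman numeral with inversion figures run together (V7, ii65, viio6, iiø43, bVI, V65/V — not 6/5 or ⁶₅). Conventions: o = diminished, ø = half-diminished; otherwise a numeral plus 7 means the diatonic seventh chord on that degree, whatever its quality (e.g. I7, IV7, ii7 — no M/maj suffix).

The pitches F-A-C-Eb form a dominant seventh chord rooted on F.
In Bb major, F is the dominant; the diatonic dominant seventh chord there is V7.
With A in the bass the chord is in first inversion, so the figured bass is 65.

V65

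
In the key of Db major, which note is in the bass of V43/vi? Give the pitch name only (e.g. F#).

The applied chord V43/vi is rooted on F: F-A-C-Eb.
The figure 43 means second inversion — the fifth is in the bass.

C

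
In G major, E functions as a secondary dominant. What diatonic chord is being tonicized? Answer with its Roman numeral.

ii

The chord is a major triad on E.
A dominant resolves down a perfect fifth: E → A. In G major, A is scale degree 2, i.e. ii.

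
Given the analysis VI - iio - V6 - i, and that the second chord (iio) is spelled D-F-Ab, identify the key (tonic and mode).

C minor

iio is given as D-F-Ab — a diminished triad with root D.
Counting down one scale step from D places the tonic on C; a diminished triad on degree 2 is diatonic only in minor.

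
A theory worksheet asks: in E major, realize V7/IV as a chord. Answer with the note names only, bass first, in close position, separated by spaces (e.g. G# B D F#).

E G# B D

The slash means an applied dominant: we want the dominant of IV. In E major, IV is A major, and its dominant is built on E.
Building a dominant seventh chord on E gives E-G#-B-D.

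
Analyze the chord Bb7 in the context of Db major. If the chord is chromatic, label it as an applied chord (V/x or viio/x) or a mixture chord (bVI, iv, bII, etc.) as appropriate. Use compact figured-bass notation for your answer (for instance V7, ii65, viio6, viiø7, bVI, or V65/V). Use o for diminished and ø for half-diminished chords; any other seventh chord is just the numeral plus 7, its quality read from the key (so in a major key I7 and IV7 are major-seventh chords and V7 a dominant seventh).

Stacked in thirds the chord is Bb-D-F-Ab: a dominant seventh chord on Bb.
Bb is not a diatonic chord root with this quality in Db major, but it lies a perfect fifth above Eb (ii), so the chord functions as an applied dominant of ii.

V7/ii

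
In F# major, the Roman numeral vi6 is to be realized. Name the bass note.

F#

vi in F# major has root D#; the chord is D#-F#-A#.
The figure 6 means first inversion — the third is in the bass.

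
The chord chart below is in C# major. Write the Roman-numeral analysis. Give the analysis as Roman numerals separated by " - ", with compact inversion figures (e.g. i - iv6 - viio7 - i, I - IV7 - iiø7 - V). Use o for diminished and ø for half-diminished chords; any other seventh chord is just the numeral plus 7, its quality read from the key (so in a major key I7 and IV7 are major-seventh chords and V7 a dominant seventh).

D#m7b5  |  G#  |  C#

D#m7b5: D# with this quality isn't in the key; it's iiø7, borrowed from the parallel minor.
G#: root G# is the dominant; major triad there is V.
C#: root C# is the tonic; major triad there is I.

iiø7 - V - I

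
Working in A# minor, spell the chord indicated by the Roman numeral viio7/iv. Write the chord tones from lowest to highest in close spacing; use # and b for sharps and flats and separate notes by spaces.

The slash marks an applied leading-tone chord: viio of iv. In A# minor, iv is D#, so the leading tone to it is C##, a half step below.
Building a fully diminished seventh chord on C## gives C##-E#-G#-B.

C## E# G# B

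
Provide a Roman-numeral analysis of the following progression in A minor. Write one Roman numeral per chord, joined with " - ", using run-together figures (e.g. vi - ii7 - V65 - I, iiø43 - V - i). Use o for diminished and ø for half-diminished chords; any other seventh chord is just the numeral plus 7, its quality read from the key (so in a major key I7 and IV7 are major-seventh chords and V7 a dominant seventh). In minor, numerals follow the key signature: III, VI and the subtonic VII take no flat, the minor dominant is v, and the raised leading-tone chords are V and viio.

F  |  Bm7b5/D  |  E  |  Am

VI - iiø65 - V - i

F: major triad on F = scale degree 6 → VI.
Bm7b5/D: root B is the supertonic; half-diminished seventh chord there is iiø65.
E has root E, degree 5 in A minor, so V.
Am: minor triad on A = scale degree 1 → i.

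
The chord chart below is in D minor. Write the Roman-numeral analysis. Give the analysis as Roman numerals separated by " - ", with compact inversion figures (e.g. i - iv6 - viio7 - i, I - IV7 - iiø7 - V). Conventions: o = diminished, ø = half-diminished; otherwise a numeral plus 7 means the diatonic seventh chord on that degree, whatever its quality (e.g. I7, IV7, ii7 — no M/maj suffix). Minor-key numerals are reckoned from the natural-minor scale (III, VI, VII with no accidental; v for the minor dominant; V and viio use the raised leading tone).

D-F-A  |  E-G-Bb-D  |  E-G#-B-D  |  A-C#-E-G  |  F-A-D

i - iiø7 - V7/V - V7 - i6

D-F-A: minor triad on D = scale degree 1 → i.
E-G-Bb-D has root E, degree 2 in D minor, so iiø7.
E-G#-B-D is the secondary dominant of V (dominant seventh chord on E): V7/V.
A-C#-E-G has root A, degree 5 in D minor, so V7.
F-A-D has root D, degree 1 in D minor, so i6.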